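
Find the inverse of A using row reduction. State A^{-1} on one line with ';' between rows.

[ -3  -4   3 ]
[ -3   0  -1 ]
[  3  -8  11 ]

Gauss-Jordan on [A | I]:
R1 <- (1/-3)*R1:  [    1   4/3    -1  |  -1/3     0     0 ]
R2 <- R2 - (-3)*R1:  [  0   4  -4  |  -1   1   0 ]
R3 <- R3 - (3)*R1:  [   0  -12   14  |    1    0    1 ]
R2 <- (1/4)*R2:  [    0     1    -1  |  -1/4   1/4     0 ]
R1 <- R1 - (4/3)*R2:  [    1     0   1/3  |     0  -1/3     0 ]
R3 <- R3 - (-12)*R2:  [  0   0   2  |  -2   3   1 ]
R3 <- (1/2)*R3:  [   0    0    1  |   -1  3/2  1/2 ]
R1 <- R1 - (1/3)*R3:  [    1     0     0  |   1/3  -5/6  -1/6 ]
R2 <- R2 - (-1)*R3:  [    0     1     0  |  -5/4   7/4   1/2 ]
Right block of [I | A^{-1}] is the inverse:
[  1/3  -5/6  -1/6 ]
[ -5/4   7/4   1/2 ]
[   -1   3/2   1/2 ]

inverse = [1/3 -5/6 -1/6; -5/4 7/4 1/2; -1 3/2 1/2]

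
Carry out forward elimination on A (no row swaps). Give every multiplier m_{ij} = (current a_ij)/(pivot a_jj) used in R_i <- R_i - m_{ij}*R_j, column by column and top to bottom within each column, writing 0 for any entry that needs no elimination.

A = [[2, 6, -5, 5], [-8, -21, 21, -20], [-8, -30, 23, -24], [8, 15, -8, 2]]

multipliers: -4, -4, 4, -2, -3, 3

Forward elimination:
R2 <- R2 - (-4)*R1:  [ 0  3  1  0 ]
R3 <- R3 - (-4)*R1:  [  0  -6   3  -4 ]
R4 <- R4 - (4)*R1:  [   0   -9   12  -18 ]
R3 <- R3 - (-2)*R2:  [  0   0   5  -4 ]
R4 <- R4 - (-3)*R2:  [   0    0   15  -18 ]
R4 <- R4 - (3)*R3:  [  0   0   0  -6 ]
Multipliers (in order of application): m_{21} = -4, m_{31} = -4, m_{41} = 4, m_{32} = -2, m_{42} = -3, m_{43} = 3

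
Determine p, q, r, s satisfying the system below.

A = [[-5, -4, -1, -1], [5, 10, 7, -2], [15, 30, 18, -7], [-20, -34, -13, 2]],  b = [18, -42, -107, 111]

Forward elimination on [A|b]:
R2 <- R2 - (-1)*R1:  [   0    6    6   -3  -24 ]
R3 <- R3 - (-3)*R1:  [   0   18   15  -10  -53 ]
R4 <- R4 - (4)*R1:  [   0  -18   -9    6   39 ]
R3 <- R3 - (3)*R2:  [  0   0  -3  -1  19 ]
R4 <- R4 - (-3)*R2:  [   0    0    9   -3  -33 ]
R4 <- R4 - (-3)*R3:  [  0   0   0  -6  24 ]
Row echelon form:
[ -5  -4  -1  -1  |   18 ]
[  0   6   6  -3  |  -24 ]
[  0   0  -3  -1  |   19 ]
[  0   0   0  -6  |   24 ]
Back-substitution:
s = (24) / -6 = -4
r = (19 - (-1)*(-4)) / -3 = -5
q = (-24 - (6)*(-5) - (-3)*(-4)) / 6 = -1
p = (18 - (-4)*(-1) - (-1)*(-5) - (-1)*(-4)) / -5 = -1

(-1, -1, -5, -4)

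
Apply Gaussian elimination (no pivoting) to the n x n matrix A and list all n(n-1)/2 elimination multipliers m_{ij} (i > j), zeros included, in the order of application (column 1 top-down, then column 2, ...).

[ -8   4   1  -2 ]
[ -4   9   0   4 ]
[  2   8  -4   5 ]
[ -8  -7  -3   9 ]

multipliers: 1/2, -1/4, 1, 9/7, -11/7, 134/87

Forward elimination:
R2 <- R2 - (1/2)*R1:  [    0     7  -1/2     5 ]
R3 <- R3 - (-1/4)*R1:  [     0      9  -15/4    9/2 ]
R4 <- R4 - (1)*R1:  [   0  -11   -4   11 ]
R3 <- R3 - (9/7)*R2:  [      0       0  -87/28  -27/14 ]
R4 <- R4 - (-11/7)*R2:  [      0       0  -67/14   132/7 ]
R4 <- R4 - (134/87)*R3:  [      0       0       0  633/29 ]
Multipliers (in order of application): m_{21} = 1/2, m_{31} = -1/4, m_{41} = 1, m_{32} = 9/7, m_{42} = -11/7, m_{43} = 134/87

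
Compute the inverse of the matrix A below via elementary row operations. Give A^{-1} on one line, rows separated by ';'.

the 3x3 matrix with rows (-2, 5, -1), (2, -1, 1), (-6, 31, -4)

inverse = [-27/8 -11/8 1/2; 1/4 1/4 0; 7 4 -1]

Gauss-Jordan on [A | I]:
R1 <- (1/-2)*R1:  [    1  -5/2   1/2  |  -1/2     0     0 ]
R2 <- R2 - (2)*R1:  [ 0  4  0  |  1  1  0 ]
R3 <- R3 - (-6)*R1:  [  0  16  -1  |  -3   0   1 ]
R2 <- (1/4)*R2:  [   0    1    0  |  1/4  1/4    0 ]
R1 <- R1 - (-5/2)*R2:  [   1    0  1/2  |  1/8  5/8    0 ]
R3 <- R3 - (16)*R2:  [  0   0  -1  |  -7  -4   1 ]
R3 <- (1/-1)*R3:  [  0   0   1  |   7   4  -1 ]
R1 <- R1 - (1/2)*R3:  [     1      0      0  |  -27/8  -11/8    1/2 ]
Right block of [I | A^{-1}] is the inverse:
[ -27/8  -11/8  1/2 ]
[   1/4    1/4    0 ]
[     7      4   -1 ]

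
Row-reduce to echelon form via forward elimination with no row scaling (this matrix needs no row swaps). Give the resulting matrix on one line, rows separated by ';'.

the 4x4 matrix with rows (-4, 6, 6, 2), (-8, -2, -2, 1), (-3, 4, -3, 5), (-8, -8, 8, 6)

REF = [-4 6 6 2; 0 -14 -14 -3; 0 0 -7 101/28; 0 0 0 712/49]

Forward elimination:
R2 <- R2 - (2)*R1:  [   0  -14  -14   -3 ]
R3 <- R3 - (3/4)*R1:  [     0   -1/2  -15/2    7/2 ]
R4 <- R4 - (2)*R1:  [   0  -20   -4    2 ]
R3 <- R3 - (1/28)*R2:  [      0       0      -7  101/28 ]
R4 <- R4 - (10/7)*R2:  [    0     0    16  44/7 ]
R4 <- R4 - (-16/7)*R3:  [      0       0       0  712/49 ]
Row echelon form:
[ -4    6    6       2 ]
[  0  -14  -14      -3 ]
[  0    0   -7  101/28 ]
[  0    0    0  712/49 ]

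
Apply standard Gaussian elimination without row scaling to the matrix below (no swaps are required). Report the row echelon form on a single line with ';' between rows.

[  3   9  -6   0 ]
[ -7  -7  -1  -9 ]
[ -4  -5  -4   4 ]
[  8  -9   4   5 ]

Forward elimination:
R2 <- R2 - (-7/3)*R1:  [   0   14  -15   -9 ]
R3 <- R3 - (-4/3)*R1:  [   0    7  -12    4 ]
R4 <- R4 - (8/3)*R1:  [   0  -33   20    5 ]
R3 <- R3 - (1/2)*R2:  [    0     0  -9/2  17/2 ]
R4 <- R4 - (-33/14)*R2:  [       0        0  -215/14  -227/14 ]
R4 <- R4 - (215/63)*R3:  [      0       0       0  -407/9 ]
Row echelon form:
[ 3   9    -6       0 ]
[ 0  14   -15      -9 ]
[ 0   0  -9/2    17/2 ]
[ 0   0     0  -407/9 ]

REF = [3 9 -6 0; 0 14 -15 -9; 0 0 -9/2 17/2; 0 0 0 -407/9]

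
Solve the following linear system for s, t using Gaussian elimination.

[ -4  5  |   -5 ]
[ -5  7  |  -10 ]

(-5, -5)

Forward elimination on [A|b]:
R2 <- R2 - (5/4)*R1:  [     0    3/4  -15/4 ]
Row echelon form:
[ -4    5  |     -5 ]
[  0  3/4  |  -15/4 ]
Back-substitution:
t = (-15/4) / (3/4) = -5
s = (-5 - (5)*(-5)) / -4 = -5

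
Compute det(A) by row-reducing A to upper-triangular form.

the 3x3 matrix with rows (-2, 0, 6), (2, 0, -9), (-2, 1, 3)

det(A) = -6

Forward elimination:
R2 <- R2 - (-1)*R1:  [  0   0  -3 ]
R3 <- R3 - (1)*R1:  [  0   1  -3 ]
R2 <-> R3   (pivot in column 2 was zero)
[ -2  0   6 ]
[  0  1  -3 ]
[  0  0  -3 ]
Upper-triangular form:
[ -2  0   6 ]
[  0  1  -3 ]
[  0  0  -3 ]
det(A) = (-1)^1 * (-2) * (1) * (-3) = -6  (1 row swap -> sign -1)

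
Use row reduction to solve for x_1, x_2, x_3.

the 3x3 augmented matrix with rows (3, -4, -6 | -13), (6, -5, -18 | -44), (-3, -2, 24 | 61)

Forward elimination on [A|b]:
R2 <- R2 - (2)*R1:  [   0    3   -6  -18 ]
R3 <- R3 - (-1)*R1:  [  0  -6  18  48 ]
R3 <- R3 - (-2)*R2:  [  0   0   6  12 ]
Row echelon form:
[ 3  -4  -6  |  -13 ]
[ 0   3  -6  |  -18 ]
[ 0   0   6  |   12 ]
Back-substitution:
x_3 = (12) / 6 = 2
x_2 = (-18 - (-6)*(2)) / 3 = -2
x_1 = (-13 - (-4)*(-2) - (-6)*(2)) / 3 = -3

(-3, -2, 2)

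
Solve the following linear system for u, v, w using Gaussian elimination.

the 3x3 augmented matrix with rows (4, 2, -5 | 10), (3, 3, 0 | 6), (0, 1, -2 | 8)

(-2, 4, -2)

Forward elimination on [A|b]:
R2 <- R2 - (3/4)*R1:  [    0   3/2  15/4  -3/2 ]
R3 <- R3 - (2/3)*R2:  [    0     0  -9/2     9 ]
Row echelon form:
[ 4    2    -5  |    10 ]
[ 0  3/2  15/4  |  -3/2 ]
[ 0    0  -9/2  |     9 ]
Back-substitution:
w = (9) / (-9/2) = -2
v = (-3/2 - (15/4)*(-2)) / (3/2) = 4
u = (10 - (2)*(4) - (-5)*(-2)) / 4 = -2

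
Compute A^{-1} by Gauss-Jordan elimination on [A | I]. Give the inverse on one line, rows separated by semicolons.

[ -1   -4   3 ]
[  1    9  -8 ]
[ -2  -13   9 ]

Gauss-Jordan on [A | I]:
R1 <- (1/-1)*R1:  [  1   4  -3  |  -1   0   0 ]
R2 <- R2 - (1)*R1:  [  0   5  -5  |   1   1   0 ]
R3 <- R3 - (-2)*R1:  [  0  -5   3  |  -2   0   1 ]
R2 <- (1/5)*R2:  [   0    1   -1  |  1/5  1/5    0 ]
R1 <- R1 - (4)*R2:  [    1     0     1  |  -9/5  -4/5     0 ]
R3 <- R3 - (-5)*R2:  [  0   0  -2  |  -1   1   1 ]
R3 <- (1/-2)*R3:  [    0     0     1  |   1/2  -1/2  -1/2 ]
R1 <- R1 - (1)*R3:  [      1       0       0  |  -23/10   -3/10     1/2 ]
R2 <- R2 - (-1)*R3:  [     0      1      0  |   7/10  -3/10   -1/2 ]
Right block of [I | A^{-1}] is the inverse:
[ -23/10  -3/10   1/2 ]
[   7/10  -3/10  -1/2 ]
[    1/2   -1/2  -1/2 ]

inverse = [-23/10 -3/10 1/2; 7/10 -3/10 -1/2; 1/2 -1/2 -1/2]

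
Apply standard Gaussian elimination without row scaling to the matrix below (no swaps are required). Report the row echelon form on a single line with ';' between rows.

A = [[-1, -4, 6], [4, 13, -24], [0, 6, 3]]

Forward elimination:
R2 <- R2 - (-4)*R1:  [  0  -3   0 ]
R3 <- R3 - (-2)*R2:  [ 0  0  3 ]
Row echelon form:
[ -1  -4  6 ]
[  0  -3  0 ]
[  0   0  3 ]

REF = [-1 -4 6; 0 -3 0; 0 0 3]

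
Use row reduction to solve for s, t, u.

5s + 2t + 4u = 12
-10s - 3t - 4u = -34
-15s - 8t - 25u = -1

Forward elimination on [A|b]:
R2 <- R2 - (-2)*R1:  [   0    1    4  -10 ]
R3 <- R3 - (-3)*R1:  [   0   -2  -13   35 ]
R3 <- R3 - (-2)*R2:  [  0   0  -5  15 ]
Row echelon form:
[ 5  2   4  |   12 ]
[ 0  1   4  |  -10 ]
[ 0  0  -5  |   15 ]
Back-substitution:
u = (15) / -5 = -3
t = (-10 - (4)*(-3)) / 1 = 2
s = (12 - (2)*(2) - (4)*(-3)) / 5 = 4

(4, 2, -3)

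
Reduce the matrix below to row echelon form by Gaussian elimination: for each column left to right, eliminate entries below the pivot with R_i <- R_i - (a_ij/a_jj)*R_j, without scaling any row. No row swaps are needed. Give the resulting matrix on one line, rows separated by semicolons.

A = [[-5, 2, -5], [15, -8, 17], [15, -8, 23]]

Forward elimination:
R2 <- R2 - (-3)*R1:  [  0  -2   2 ]
R3 <- R3 - (-3)*R1:  [  0  -2   8 ]
R3 <- R3 - (1)*R2:  [ 0  0  6 ]
Row echelon form:
[ -5   2  -5 ]
[  0  -2   2 ]
[  0   0   6 ]

REF = [-5 2 -5; 0 -2 2; 0 0 6]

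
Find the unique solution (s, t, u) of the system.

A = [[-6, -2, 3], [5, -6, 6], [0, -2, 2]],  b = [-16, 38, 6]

Forward elimination on [A|b]:
R2 <- R2 - (-5/6)*R1:  [     0  -23/3   17/2   74/3 ]
R3 <- R3 - (6/23)*R2:  [      0       0   -5/23  -10/23 ]
Row echelon form:
[ -6     -2      3  |     -16 ]
[  0  -23/3   17/2  |    74/3 ]
[  0      0  -5/23  |  -10/23 ]
Back-substitution:
u = (-10/23) / (-5/23) = 2
t = (74/3 - (17/2)*(2)) / (-23/3) = -1
s = (-16 - (-2)*(-1) - (3)*(2)) / -6 = 4

(4, -1, 2)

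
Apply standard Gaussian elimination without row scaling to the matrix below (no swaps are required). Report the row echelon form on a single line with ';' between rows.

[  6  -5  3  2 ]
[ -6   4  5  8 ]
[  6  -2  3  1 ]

Forward elimination:
R2 <- R2 - (-1)*R1:  [  0  -1   8  10 ]
R3 <- R3 - (1)*R1:  [  0   3   0  -1 ]
R3 <- R3 - (-3)*R2:  [  0   0  24  29 ]
Row echelon form:
[ 6  -5   3   2 ]
[ 0  -1   8  10 ]
[ 0   0  24  29 ]

REF = [6 -5 3 2; 0 -1 8 10; 0 0 24 29]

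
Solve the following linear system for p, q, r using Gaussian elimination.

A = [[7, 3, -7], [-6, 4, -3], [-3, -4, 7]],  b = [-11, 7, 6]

Forward elimination on [A|b]:
R2 <- R2 - (-6/7)*R1:  [     0   46/7     -9  -17/7 ]
R3 <- R3 - (-3/7)*R1:  [     0  -19/7      4    9/7 ]
R3 <- R3 - (-19/46)*R2:  [     0      0  13/46  13/46 ]
Row echelon form:
[ 7     3     -7  |    -11 ]
[ 0  46/7     -9  |  -17/7 ]
[ 0     0  13/46  |  13/46 ]
Back-substitution:
r = (13/46) / (13/46) = 1
q = (-17/7 - (-9)*(1)) / (46/7) = 1
p = (-11 - (3)*(1) - (-7)*(1)) / 7 = -1

(-1, 1, 1)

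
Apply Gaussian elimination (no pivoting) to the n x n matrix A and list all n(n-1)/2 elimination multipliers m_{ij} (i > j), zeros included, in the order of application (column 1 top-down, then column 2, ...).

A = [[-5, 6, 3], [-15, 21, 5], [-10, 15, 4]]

Forward elimination:
R2 <- R2 - (3)*R1:  [  0   3  -4 ]
R3 <- R3 - (2)*R1:  [  0   3  -2 ]
R3 <- R3 - (1)*R2:  [ 0  0  2 ]
Multipliers (in order of application): m_{21} = 3, m_{31} = 2, m_{32} = 1

multipliers: 3, 2, 1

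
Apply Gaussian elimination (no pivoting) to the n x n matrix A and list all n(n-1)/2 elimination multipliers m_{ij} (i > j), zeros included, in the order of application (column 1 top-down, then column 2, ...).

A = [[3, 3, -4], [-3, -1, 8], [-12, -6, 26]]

Forward elimination:
R2 <- R2 - (-1)*R1:  [ 0  2  4 ]
R3 <- R3 - (-4)*R1:  [  0   6  10 ]
R3 <- R3 - (3)*R2:  [  0   0  -2 ]
Multipliers (in order of application): m_{21} = -1, m_{31} = -4, m_{32} = 3

multipliers: -1, -4, 3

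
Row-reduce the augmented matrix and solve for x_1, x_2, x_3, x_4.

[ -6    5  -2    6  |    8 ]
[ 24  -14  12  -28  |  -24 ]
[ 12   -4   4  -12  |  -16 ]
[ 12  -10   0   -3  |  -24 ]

(-2, 0, 2, 0)

Forward elimination on [A|b]:
R2 <- R2 - (-4)*R1:  [  0   6   4  -4   8 ]
R3 <- R3 - (-2)*R1:  [ 0  6  0  0  0 ]
R4 <- R4 - (-2)*R1:  [  0   0  -4   9  -8 ]
R3 <- R3 - (1)*R2:  [  0   0  -4   4  -8 ]
R4 <- R4 - (1)*R3:  [ 0  0  0  5  0 ]
Row echelon form:
[ -6  5  -2   6  |   8 ]
[  0  6   4  -4  |   8 ]
[  0  0  -4   4  |  -8 ]
[  0  0   0   5  |   0 ]
Back-substitution:
x_4 = (0) / 5 = 0
x_3 = (-8 - (4)*(0)) / -4 = 2
x_2 = (8 - (4)*(2) - (-4)*(0)) / 6 = 0
x_1 = (8 - (5)*(0) - (-2)*(2) - (6)*(0)) / -6 = -2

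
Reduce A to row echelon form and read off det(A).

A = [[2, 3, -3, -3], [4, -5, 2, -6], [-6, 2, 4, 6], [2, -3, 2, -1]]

det(A) = -174

Forward elimination:
R2 <- R2 - (2)*R1:  [   0  -11    8    0 ]
R3 <- R3 - (-3)*R1:  [  0  11  -5  -3 ]
R4 <- R4 - (1)*R1:  [  0  -6   5   2 ]
R3 <- R3 - (-1)*R2:  [  0   0   3  -3 ]
R4 <- R4 - (6/11)*R2:  [    0     0  7/11     2 ]
R4 <- R4 - (7/33)*R3:  [     0      0      0  29/11 ]
Upper-triangular form:
[ 2    3  -3     -3 ]
[ 0  -11   8      0 ]
[ 0    0   3     -3 ]
[ 0    0   0  29/11 ]
det(A) = (-1)^0 * (2) * (-11) * (3) * (29/11) = -174  (0 row swaps -> sign +1)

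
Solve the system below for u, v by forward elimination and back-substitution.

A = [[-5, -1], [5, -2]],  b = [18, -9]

(-3, -3)

Forward elimination on [A|b]:
R2 <- R2 - (-1)*R1:  [  0  -3   9 ]
Row echelon form:
[ -5  -1  |  18 ]
[  0  -3  |   9 ]
Back-substitution:
v = (9) / -3 = -3
u = (18 - (-1)*(-3)) / -5 = -3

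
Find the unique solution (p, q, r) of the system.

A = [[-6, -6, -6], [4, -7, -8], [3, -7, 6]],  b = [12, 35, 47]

Forward elimination on [A|b]:
R2 <- R2 - (-2/3)*R1:  [   0  -11  -12   43 ]
R3 <- R3 - (-1/2)*R1:  [   0  -10    3   53 ]
R3 <- R3 - (10/11)*R2:  [      0       0  153/11  153/11 ]
Row echelon form:
[ -6   -6      -6  |      12 ]
[  0  -11     -12  |      43 ]
[  0    0  153/11  |  153/11 ]
Back-substitution:
r = (153/11) / (153/11) = 1
q = (43 - (-12)*(1)) / -11 = -5
p = (12 - (-6)*(-5) - (-6)*(1)) / -6 = 2

(2, -5, 1)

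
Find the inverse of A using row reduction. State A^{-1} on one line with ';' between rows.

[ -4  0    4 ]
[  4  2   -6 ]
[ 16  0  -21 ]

inverse = [-21/20 0 -1/5; -3/10 1/2 -1/5; -4/5 0 -1/5]

Gauss-Jordan on [A | I]:
R1 <- (1/-4)*R1:  [    1     0    -1  |  -1/4     0     0 ]
R2 <- R2 - (4)*R1:  [  0   2  -2  |   1   1   0 ]
R3 <- R3 - (16)*R1:  [  0   0  -5  |   4   0   1 ]
R2 <- (1/2)*R2:  [   0    1   -1  |  1/2  1/2    0 ]
R3 <- (1/-5)*R3:  [    0     0     1  |  -4/5     0  -1/5 ]
R1 <- R1 - (-1)*R3:  [      1       0       0  |  -21/20       0    -1/5 ]
R2 <- R2 - (-1)*R3:  [     0      1      0  |  -3/10    1/2   -1/5 ]
Right block of [I | A^{-1}] is the inverse:
[ -21/20    0  -1/5 ]
[  -3/10  1/2  -1/5 ]
[   -4/5    0  -1/5 ]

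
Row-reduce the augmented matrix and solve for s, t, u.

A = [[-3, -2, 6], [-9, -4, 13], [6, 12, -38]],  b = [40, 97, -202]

(-4, 1, 5)

Forward elimination on [A|b]:
R2 <- R2 - (3)*R1:  [   0    2   -5  -23 ]
R3 <- R3 - (-2)*R1:  [    0     8   -26  -122 ]
R3 <- R3 - (4)*R2:  [   0    0   -6  -30 ]
Row echelon form:
[ -3  -2   6  |   40 ]
[  0   2  -5  |  -23 ]
[  0   0  -6  |  -30 ]
Back-substitution:
u = (-30) / -6 = 5
t = (-23 - (-5)*(5)) / 2 = 1
s = (40 - (-2)*(1) - (6)*(5)) / -3 = -4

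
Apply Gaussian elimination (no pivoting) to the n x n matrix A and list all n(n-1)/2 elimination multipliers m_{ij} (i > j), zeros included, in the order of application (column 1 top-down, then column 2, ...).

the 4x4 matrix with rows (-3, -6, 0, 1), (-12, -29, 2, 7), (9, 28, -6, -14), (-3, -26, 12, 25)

Forward elimination:
R2 <- R2 - (4)*R1:  [  0  -5   2   3 ]
R3 <- R3 - (-3)*R1:  [   0   10   -6  -11 ]
R4 <- R4 - (1)*R1:  [   0  -20   12   24 ]
R3 <- R3 - (-2)*R2:  [  0   0  -2  -5 ]
R4 <- R4 - (4)*R2:  [  0   0   4  12 ]
R4 <- R4 - (-2)*R3:  [ 0  0  0  2 ]
Multipliers (in order of application): m_{21} = 4, m_{31} = -3, m_{41} = 1, m_{32} = -2, m_{42} = 4, m_{43} = -2

multipliers: 4, -3, 1, -2, 4, -2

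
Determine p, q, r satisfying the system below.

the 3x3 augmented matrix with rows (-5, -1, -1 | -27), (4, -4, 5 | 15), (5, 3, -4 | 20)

(4, 4, 3)

Forward elimination on [A|b]:
R2 <- R2 - (-4/5)*R1:  [     0  -24/5   21/5  -33/5 ]
R3 <- R3 - (-1)*R1:  [  0   2  -5  -7 ]
R3 <- R3 - (-5/12)*R2:  [     0      0  -13/4  -39/4 ]
Row echelon form:
[ -5     -1     -1  |    -27 ]
[  0  -24/5   21/5  |  -33/5 ]
[  0      0  -13/4  |  -39/4 ]
Back-substitution:
r = (-39/4) / (-13/4) = 3
q = (-33/5 - (21/5)*(3)) / (-24/5) = 4
p = (-27 - (-1)*(4) - (-1)*(3)) / -5 = 4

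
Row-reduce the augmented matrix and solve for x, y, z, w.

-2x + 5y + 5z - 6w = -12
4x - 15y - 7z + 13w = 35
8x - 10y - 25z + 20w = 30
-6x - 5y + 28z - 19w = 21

Forward elimination on [A|b]:
R2 <- R2 - (-2)*R1:  [  0  -5   3   1  11 ]
R3 <- R3 - (-4)*R1:  [   0   10   -5   -4  -18 ]
R4 <- R4 - (3)*R1:  [   0  -20   13   -1   57 ]
R3 <- R3 - (-2)*R2:  [  0   0   1  -2   4 ]
R4 <- R4 - (4)*R2:  [  0   0   1  -5  13 ]
R4 <- R4 - (1)*R3:  [  0   0   0  -3   9 ]
Row echelon form:
[ -2   5  5  -6  |  -12 ]
[  0  -5  3   1  |   11 ]
[  0   0  1  -2  |    4 ]
[  0   0  0  -3  |    9 ]
Back-substitution:
w = (9) / -3 = -3
z = (4 - (-2)*(-3)) / 1 = -2
y = (11 - (3)*(-2) - (1)*(-3)) / -5 = -4
x = (-12 - (5)*(-4) - (5)*(-2) - (-6)*(-3)) / -2 = 0

(0, -4, -2, -3)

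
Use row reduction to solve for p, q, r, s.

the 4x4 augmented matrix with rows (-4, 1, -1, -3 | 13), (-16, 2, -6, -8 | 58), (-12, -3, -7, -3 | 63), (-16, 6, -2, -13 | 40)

Forward elimination on [A|b]:
R2 <- R2 - (4)*R1:  [  0  -2  -2   4   6 ]
R3 <- R3 - (3)*R1:  [  0  -6  -4   6  24 ]
R4 <- R4 - (4)*R1:  [   0    2    2   -1  -12 ]
R3 <- R3 - (3)*R2:  [  0   0   2  -6   6 ]
R4 <- R4 - (-1)*R2:  [  0   0   0   3  -6 ]
Row echelon form:
[ -4   1  -1  -3  |  13 ]
[  0  -2  -2   4  |   6 ]
[  0   0   2  -6  |   6 ]
[  0   0   0   3  |  -6 ]
Back-substitution:
s = (-6) / 3 = -2
r = (6 - (-6)*(-2)) / 2 = -3
q = (6 - (-2)*(-3) - (4)*(-2)) / -2 = -4
p = (13 - (1)*(-4) - (-1)*(-3) - (-3)*(-2)) / -4 = -2

(-2, -4, -3, -2)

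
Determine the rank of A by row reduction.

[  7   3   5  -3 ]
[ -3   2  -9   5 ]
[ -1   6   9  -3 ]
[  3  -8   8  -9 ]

rank(A) = 4

Row reduction:
R2 <- R2 - (-3/7)*R1:  [     0   23/7  -48/7   26/7 ]
R3 <- R3 - (-1/7)*R1:  [     0   45/7   68/7  -24/7 ]
R4 <- R4 - (3/7)*R1:  [     0  -65/7   41/7  -54/7 ]
R3 <- R3 - (45/23)*R2:  [       0        0   532/23  -246/23 ]
R4 <- R4 - (-65/23)*R2:  [       0        0  -311/23    64/23 ]
R4 <- R4 - (-311/532)*R3:  [        0         0         0  -923/266 ]
Row echelon form:
[ 7     3       5        -3 ]
[ 0  23/7   -48/7      26/7 ]
[ 0     0  532/23   -246/23 ]
[ 0     0       0  -923/266 ]
Nonzero rows / pivot columns: 4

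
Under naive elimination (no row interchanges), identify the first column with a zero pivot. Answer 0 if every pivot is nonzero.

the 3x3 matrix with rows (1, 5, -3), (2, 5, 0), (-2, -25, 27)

Naive forward elimination:
R2 <- R2 - (2)*R1:  [  0  -5   6 ]
R3 <- R3 - (-2)*R1:  [   0  -15   21 ]
R3 <- R3 - (3)*R2:  [ 0  0  3 ]
All pivots nonzero; naive elimination completes without hitting a zero pivot.

first zero-pivot column = 0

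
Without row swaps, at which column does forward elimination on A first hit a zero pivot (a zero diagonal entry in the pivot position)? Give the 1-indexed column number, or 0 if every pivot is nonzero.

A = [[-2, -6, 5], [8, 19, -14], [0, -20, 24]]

Naive forward elimination:
R2 <- R2 - (-4)*R1:  [  0  -5   6 ]
R3 <- R3 - (4)*R2:  [ 0  0  0 ]
Matrix at this point:
[ -2  -6  5 ]
[  0  -5  6 ]
[  0   0  0 ]
Pivot entry (3,3) in the last row is zero and there are no rows below to swap with -> zero pivot in column 3 (A is singular).

first zero-pivot column = 3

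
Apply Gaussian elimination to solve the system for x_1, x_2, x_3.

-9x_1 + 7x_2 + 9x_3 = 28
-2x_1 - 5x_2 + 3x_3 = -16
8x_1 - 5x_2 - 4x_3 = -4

Forward elimination on [A|b]:
R2 <- R2 - (2/9)*R1:  [      0   -59/9       1  -200/9 ]
R3 <- R3 - (-8/9)*R1:  [     0   11/9      4  188/9 ]
R3 <- R3 - (-11/59)*R2:  [      0       0  247/59  988/59 ]
Row echelon form:
[ -9      7       9  |      28 ]
[  0  -59/9       1  |  -200/9 ]
[  0      0  247/59  |  988/59 ]
Back-substitution:
x_3 = (988/59) / (247/59) = 4
x_2 = (-200/9 - (1)*(4)) / (-59/9) = 4
x_1 = (28 - (7)*(4) - (9)*(4)) / -9 = 4

(4, 4, 4)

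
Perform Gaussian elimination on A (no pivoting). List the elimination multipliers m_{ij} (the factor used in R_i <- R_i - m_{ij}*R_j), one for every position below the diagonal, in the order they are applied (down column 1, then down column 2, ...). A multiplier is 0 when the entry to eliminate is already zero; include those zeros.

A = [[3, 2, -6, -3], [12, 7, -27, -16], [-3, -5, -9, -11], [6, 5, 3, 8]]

multipliers: 4, -1, 2, 3, -1, -2

Forward elimination:
R2 <- R2 - (4)*R1:  [  0  -1  -3  -4 ]
R3 <- R3 - (-1)*R1:  [   0   -3  -15  -14 ]
R4 <- R4 - (2)*R1:  [  0   1  15  14 ]
R3 <- R3 - (3)*R2:  [  0   0  -6  -2 ]
R4 <- R4 - (-1)*R2:  [  0   0  12  10 ]
R4 <- R4 - (-2)*R3:  [ 0  0  0  6 ]
Multipliers (in order of application): m_{21} = 4, m_{31} = -1, m_{41} = 2, m_{32} = 3, m_{42} = -1, m_{43} = -2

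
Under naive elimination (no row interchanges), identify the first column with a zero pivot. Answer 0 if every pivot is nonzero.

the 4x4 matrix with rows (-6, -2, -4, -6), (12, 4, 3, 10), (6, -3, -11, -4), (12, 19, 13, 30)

Naive forward elimination:
R2 <- R2 - (-2)*R1:  [  0   0  -5  -2 ]
R3 <- R3 - (-1)*R1:  [   0   -5  -15  -10 ]
R4 <- R4 - (-2)*R1:  [  0  15   5  18 ]
Matrix at this point:
[ -6  -2   -4   -6 ]
[  0   0   -5   -2 ]
[  0  -5  -15  -10 ]
[  0  15    5   18 ]
Pivot entry (2,2) is zero but row 3 has -5 in column 2 -> naive elimination stops; a row interchange (e.g. R2 <-> R3) would be required here.

first zero-pivot column = 2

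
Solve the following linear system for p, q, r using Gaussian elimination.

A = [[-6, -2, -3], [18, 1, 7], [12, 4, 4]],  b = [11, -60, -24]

Forward elimination on [A|b]:
R2 <- R2 - (-3)*R1:  [   0   -5   -2  -27 ]
R3 <- R3 - (-2)*R1:  [  0   0  -2  -2 ]
Row echelon form:
[ -6  -2  -3  |   11 ]
[  0  -5  -2  |  -27 ]
[  0   0  -2  |   -2 ]
Back-substitution:
r = (-2) / -2 = 1
q = (-27 - (-2)*(1)) / -5 = 5
p = (11 - (-2)*(5) - (-3)*(1)) / -6 = -4

(-4, 5, 1)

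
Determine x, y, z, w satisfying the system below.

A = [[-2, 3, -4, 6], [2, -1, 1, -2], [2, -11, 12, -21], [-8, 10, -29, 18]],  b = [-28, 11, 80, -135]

Forward elimination on [A|b]:
R2 <- R2 - (-1)*R1:  [   0    2   -3    4  -17 ]
R3 <- R3 - (-1)*R1:  [   0   -8    8  -15   52 ]
R4 <- R4 - (4)*R1:  [   0   -2  -13   -6  -23 ]
R3 <- R3 - (-4)*R2:  [   0    0   -4    1  -16 ]
R4 <- R4 - (-1)*R2:  [   0    0  -16   -2  -40 ]
R4 <- R4 - (4)*R3:  [  0   0   0  -6  24 ]
Row echelon form:
[ -2  3  -4   6  |  -28 ]
[  0  2  -3   4  |  -17 ]
[  0  0  -4   1  |  -16 ]
[  0  0   0  -6  |   24 ]
Back-substitution:
w = (24) / -6 = -4
z = (-16 - (1)*(-4)) / -4 = 3
y = (-17 - (-3)*(3) - (4)*(-4)) / 2 = 4
x = (-28 - (3)*(4) - (-4)*(3) - (6)*(-4)) / -2 = 2

(2, 4, 3, -4)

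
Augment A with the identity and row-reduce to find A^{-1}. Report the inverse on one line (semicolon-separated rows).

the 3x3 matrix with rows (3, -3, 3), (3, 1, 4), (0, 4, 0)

inverse = [4/3 -1 5/4; 0 0 1/4; -1 1 -1]

Gauss-Jordan on [A | I]:
R1 <- (1/3)*R1:  [   1   -1    1  |  1/3    0    0 ]
R2 <- R2 - (3)*R1:  [  0   4   1  |  -1   1   0 ]
R2 <- (1/4)*R2:  [    0     1   1/4  |  -1/4   1/4     0 ]
R1 <- R1 - (-1)*R2:  [    1     0   5/4  |  1/12   1/4     0 ]
R3 <- R3 - (4)*R2:  [  0   0  -1  |   1  -1   1 ]
R3 <- (1/-1)*R3:  [  0   0   1  |  -1   1  -1 ]
R1 <- R1 - (5/4)*R3:  [   1    0    0  |  4/3   -1  5/4 ]
R2 <- R2 - (1/4)*R3:  [   0    1    0  |    0    0  1/4 ]
Right block of [I | A^{-1}] is the inverse:
[ 4/3  -1  5/4 ]
[   0   0  1/4 ]
[  -1   1   -1 ]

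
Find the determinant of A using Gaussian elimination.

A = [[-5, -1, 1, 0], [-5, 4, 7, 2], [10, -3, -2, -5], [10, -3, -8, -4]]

det(A) = 300

Forward elimination:
R2 <- R2 - (1)*R1:  [ 0  5  6  2 ]
R3 <- R3 - (-2)*R1:  [  0  -5   0  -5 ]
R4 <- R4 - (-2)*R1:  [  0  -5  -6  -4 ]
R3 <- R3 - (-1)*R2:  [  0   0   6  -3 ]
R4 <- R4 - (-1)*R2:  [  0   0   0  -2 ]
Upper-triangular form:
[ -5  -1  1   0 ]
[  0   5  6   2 ]
[  0   0  6  -3 ]
[  0   0  0  -2 ]
det(A) = (-1)^0 * (-5) * (5) * (6) * (-2) = 300  (0 row swaps -> sign +1)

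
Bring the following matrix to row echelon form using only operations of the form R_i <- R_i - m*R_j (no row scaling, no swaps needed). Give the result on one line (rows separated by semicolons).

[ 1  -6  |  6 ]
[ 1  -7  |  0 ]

Forward elimination:
R2 <- R2 - (1)*R1:  [  0  -1  -6 ]
Row echelon form:
[ 1  -6  |   6 ]
[ 0  -1  |  -6 ]

REF = [1 -6 6; 0 -1 -6]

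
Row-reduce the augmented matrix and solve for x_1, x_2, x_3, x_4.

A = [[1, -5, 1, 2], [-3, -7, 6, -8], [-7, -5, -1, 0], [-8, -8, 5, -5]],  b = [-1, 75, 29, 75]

Forward elimination on [A|b]:
R2 <- R2 - (-3)*R1:  [   0  -22    9   -2   72 ]
R3 <- R3 - (-7)*R1:  [   0  -40    6   14   22 ]
R4 <- R4 - (-8)*R1:  [   0  -48   13   11   67 ]
R3 <- R3 - (20/11)*R2:  [        0         0   -114/11    194/11  -1198/11 ]
R4 <- R4 - (24/11)*R2:  [       0        0   -73/11   169/11  -991/11 ]
R4 <- R4 - (73/114)*R3:  [        0         0         0    232/57  -1160/57 ]
Row echelon form:
[ 1   -5        1       2  |        -1 ]
[ 0  -22        9      -2  |        72 ]
[ 0    0  -114/11  194/11  |  -1198/11 ]
[ 0    0        0  232/57  |  -1160/57 ]
Back-substitution:
x_4 = (-1160/57) / (232/57) = -5
x_3 = (-1198/11 - (194/11)*(-5)) / (-114/11) = 2
x_2 = (72 - (9)*(2) - (-2)*(-5)) / -22 = -2
x_1 = (-1 - (-5)*(-2) - (1)*(2) - (2)*(-5)) / 1 = -3

(-3, -2, 2, -5)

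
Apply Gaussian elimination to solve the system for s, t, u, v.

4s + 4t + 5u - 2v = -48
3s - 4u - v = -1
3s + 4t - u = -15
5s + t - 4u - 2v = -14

(-5, -1, -4, 2)

Forward elimination on [A|b]:
R2 <- R2 - (3/4)*R1:  [     0     -3  -31/4    1/2     35 ]
R3 <- R3 - (3/4)*R1:  [     0      1  -19/4    3/2     21 ]
R4 <- R4 - (5/4)*R1:  [     0     -4  -41/4    1/2     46 ]
R3 <- R3 - (-1/3)*R2:  [     0      0  -22/3    5/3   98/3 ]
R4 <- R4 - (4/3)*R2:  [    0     0  1/12  -1/6  -2/3 ]
R4 <- R4 - (-1/88)*R3:  [      0       0       0  -13/88  -13/44 ]
Row echelon form:
[ 4   4      5      -2  |     -48 ]
[ 0  -3  -31/4     1/2  |      35 ]
[ 0   0  -22/3     5/3  |    98/3 ]
[ 0   0      0  -13/88  |  -13/44 ]
Back-substitution:
v = (-13/44) / (-13/88) = 2
u = (98/3 - (5/3)*(2)) / (-22/3) = -4
t = (35 - (-31/4)*(-4) - (1/2)*(2)) / -3 = -1
s = (-48 - (4)*(-1) - (5)*(-4) - (-2)*(2)) / 4 = -5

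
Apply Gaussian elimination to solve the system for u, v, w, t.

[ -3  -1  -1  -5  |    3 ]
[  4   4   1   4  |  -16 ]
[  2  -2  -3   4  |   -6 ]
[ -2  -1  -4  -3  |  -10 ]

(-1, -4, 4, 0)

Forward elimination on [A|b]:
R2 <- R2 - (-4/3)*R1:  [    0   8/3  -1/3  -8/3   -12 ]
R3 <- R3 - (-2/3)*R1:  [     0   -8/3  -11/3    2/3     -4 ]
R4 <- R4 - (2/3)*R1:  [     0   -1/3  -10/3    1/3    -12 ]
R3 <- R3 - (-1)*R2:  [   0    0   -4   -2  -16 ]
R4 <- R4 - (-1/8)*R2:  [     0      0  -27/8      0  -27/2 ]
R4 <- R4 - (27/32)*R3:  [     0      0      0  27/16      0 ]
Row echelon form:
[ -3   -1    -1     -5  |    3 ]
[  0  8/3  -1/3   -8/3  |  -12 ]
[  0    0    -4     -2  |  -16 ]
[  0    0     0  27/16  |    0 ]
Back-substitution:
t = (0) / (27/16) = 0
w = (-16 - (-2)*(0)) / -4 = 4
v = (-12 - (-1/3)*(4) - (-8/3)*(0)) / (8/3) = -4
u = (3 - (-1)*(-4) - (-1)*(4) - (-5)*(0)) / -3 = -1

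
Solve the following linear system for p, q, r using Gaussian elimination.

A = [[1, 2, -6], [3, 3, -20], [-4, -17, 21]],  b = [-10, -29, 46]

Forward elimination on [A|b]:
R2 <- R2 - (3)*R1:  [  0  -3  -2   1 ]
R3 <- R3 - (-4)*R1:  [  0  -9  -3   6 ]
R3 <- R3 - (3)*R2:  [ 0  0  3  3 ]
Row echelon form:
[ 1   2  -6  |  -10 ]
[ 0  -3  -2  |    1 ]
[ 0   0   3  |    3 ]
Back-substitution:
r = (3) / 3 = 1
q = (1 - (-2)*(1)) / -3 = -1
p = (-10 - (2)*(-1) - (-6)*(1)) / 1 = -2

(-2, -1, 1)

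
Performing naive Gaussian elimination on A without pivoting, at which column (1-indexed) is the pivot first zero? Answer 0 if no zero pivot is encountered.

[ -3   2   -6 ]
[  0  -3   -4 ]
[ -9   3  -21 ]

Naive forward elimination:
R3 <- R3 - (3)*R1:  [  0  -3  -3 ]
R3 <- R3 - (1)*R2:  [ 0  0  1 ]
All pivots nonzero; naive elimination completes without hitting a zero pivot.

first zero-pivot column = 0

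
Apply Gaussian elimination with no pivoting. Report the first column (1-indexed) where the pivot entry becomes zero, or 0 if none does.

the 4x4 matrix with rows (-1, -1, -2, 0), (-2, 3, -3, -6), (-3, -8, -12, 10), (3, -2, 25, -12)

Naive forward elimination:
R2 <- R2 - (2)*R1:  [  0   5   1  -6 ]
R3 <- R3 - (3)*R1:  [  0  -5  -6  10 ]
R4 <- R4 - (-3)*R1:  [   0   -5   19  -12 ]
R3 <- R3 - (-1)*R2:  [  0   0  -5   4 ]
R4 <- R4 - (-1)*R2:  [   0    0   20  -18 ]
R4 <- R4 - (-4)*R3:  [  0   0   0  -2 ]
All pivots nonzero; naive elimination completes without hitting a zero pivot.

first zero-pivot column = 0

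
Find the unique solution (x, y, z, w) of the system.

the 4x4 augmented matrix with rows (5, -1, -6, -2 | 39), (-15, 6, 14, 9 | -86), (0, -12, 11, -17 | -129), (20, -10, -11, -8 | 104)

(5, 0, -4, 5)

Forward elimination on [A|b]:
R2 <- R2 - (-3)*R1:  [  0   3  -4   3  31 ]
R4 <- R4 - (4)*R1:  [   0   -6   13    0  -52 ]
R3 <- R3 - (-4)*R2:  [  0   0  -5  -5  -5 ]
R4 <- R4 - (-2)*R2:  [  0   0   5   6  10 ]
R4 <- R4 - (-1)*R3:  [ 0  0  0  1  5 ]
Row echelon form:
[ 5  -1  -6  -2  |  39 ]
[ 0   3  -4   3  |  31 ]
[ 0   0  -5  -5  |  -5 ]
[ 0   0   0   1  |   5 ]
Back-substitution:
w = (5) / 1 = 5
z = (-5 - (-5)*(5)) / -5 = -4
y = (31 - (-4)*(-4) - (3)*(5)) / 3 = 0
x = (39 - (-1)*(0) - (-6)*(-4) - (-2)*(5)) / 5 = 5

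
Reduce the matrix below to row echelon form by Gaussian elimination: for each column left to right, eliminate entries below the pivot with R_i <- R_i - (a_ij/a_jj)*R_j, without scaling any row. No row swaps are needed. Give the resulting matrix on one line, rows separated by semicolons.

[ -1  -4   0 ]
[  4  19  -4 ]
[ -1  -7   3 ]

REF = [-1 -4 0; 0 3 -4; 0 0 -1]

Forward elimination:
R2 <- R2 - (-4)*R1:  [  0   3  -4 ]
R3 <- R3 - (1)*R1:  [  0  -3   3 ]
R3 <- R3 - (-1)*R2:  [  0   0  -1 ]
Row echelon form:
[ -1  -4   0 ]
[  0   3  -4 ]
[  0   0  -1 ]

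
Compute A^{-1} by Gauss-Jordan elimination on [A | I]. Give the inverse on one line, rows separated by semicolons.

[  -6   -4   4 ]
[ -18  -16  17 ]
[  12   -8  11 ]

inverse = [5/3 -1/2 1/6; -67/4 19/4 -5/4; -14 4 -1]

Gauss-Jordan on [A | I]:
R1 <- (1/-6)*R1:  [    1   2/3  -2/3  |  -1/6     0     0 ]
R2 <- R2 - (-18)*R1:  [  0  -4   5  |  -3   1   0 ]
R3 <- R3 - (12)*R1:  [   0  -16   19  |    2    0    1 ]
R2 <- (1/-4)*R2:  [    0     1  -5/4  |   3/4  -1/4     0 ]
R1 <- R1 - (2/3)*R2:  [    1     0   1/6  |  -2/3   1/6     0 ]
R3 <- R3 - (-16)*R2:  [  0   0  -1  |  14  -4   1 ]
R3 <- (1/-1)*R3:  [   0    0    1  |  -14    4   -1 ]
R1 <- R1 - (1/6)*R3:  [    1     0     0  |   5/3  -1/2   1/6 ]
R2 <- R2 - (-5/4)*R3:  [     0      1      0  |  -67/4   19/4   -5/4 ]
Right block of [I | A^{-1}] is the inverse:
[   5/3  -1/2   1/6 ]
[ -67/4  19/4  -5/4 ]
[   -14     4    -1 ]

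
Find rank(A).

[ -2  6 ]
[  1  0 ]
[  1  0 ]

Row reduction:
R2 <- R2 - (-1/2)*R1:  [ 0  3 ]
R3 <- R3 - (-1/2)*R1:  [ 0  3 ]
R3 <- R3 - (1)*R2:  [ 0  0 ]
Row echelon form:
[ -2  6 ]
[  0  3 ]
[  0  0 ]
Nonzero rows / pivot columns: 2

rank(A) = 2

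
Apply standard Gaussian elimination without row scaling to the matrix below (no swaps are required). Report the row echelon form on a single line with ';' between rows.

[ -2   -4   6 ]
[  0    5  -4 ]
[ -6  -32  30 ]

Forward elimination:
R3 <- R3 - (3)*R1:  [   0  -20   12 ]
R3 <- R3 - (-4)*R2:  [  0   0  -4 ]
Row echelon form:
[ -2  -4   6 ]
[  0   5  -4 ]
[  0   0  -4 ]

REF = [-2 -4 6; 0 5 -4; 0 0 -4]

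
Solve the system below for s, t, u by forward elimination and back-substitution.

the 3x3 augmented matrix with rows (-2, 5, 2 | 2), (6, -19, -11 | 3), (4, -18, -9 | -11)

Forward elimination on [A|b]:
R2 <- R2 - (-3)*R1:  [  0  -4  -5   9 ]
R3 <- R3 - (-2)*R1:  [  0  -8  -5  -7 ]
R3 <- R3 - (2)*R2:  [   0    0    5  -25 ]
Row echelon form:
[ -2   5   2  |    2 ]
[  0  -4  -5  |    9 ]
[  0   0   5  |  -25 ]
Back-substitution:
u = (-25) / 5 = -5
t = (9 - (-5)*(-5)) / -4 = 4
s = (2 - (5)*(4) - (2)*(-5)) / -2 = 4

(4, 4, -5)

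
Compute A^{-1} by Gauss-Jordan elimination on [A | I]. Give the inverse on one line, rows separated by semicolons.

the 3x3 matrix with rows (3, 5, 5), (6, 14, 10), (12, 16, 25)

inverse = [19/6 -3/4 -1/3; -1/2 1/4 0; -6/5 1/5 1/5]

Gauss-Jordan on [A | I]:
R1 <- (1/3)*R1:  [   1  5/3  5/3  |  1/3    0    0 ]
R2 <- R2 - (6)*R1:  [  0   4   0  |  -2   1   0 ]
R3 <- R3 - (12)*R1:  [  0  -4   5  |  -4   0   1 ]
R2 <- (1/4)*R2:  [    0     1     0  |  -1/2   1/4     0 ]
R1 <- R1 - (5/3)*R2:  [     1      0    5/3  |    7/6  -5/12      0 ]
R3 <- R3 - (-4)*R2:  [  0   0   5  |  -6   1   1 ]
R3 <- (1/5)*R3:  [    0     0     1  |  -6/5   1/5   1/5 ]
R1 <- R1 - (5/3)*R3:  [    1     0     0  |  19/6  -3/4  -1/3 ]
Right block of [I | A^{-1}] is the inverse:
[ 19/6  -3/4  -1/3 ]
[ -1/2   1/4     0 ]
[ -6/5   1/5   1/5 ]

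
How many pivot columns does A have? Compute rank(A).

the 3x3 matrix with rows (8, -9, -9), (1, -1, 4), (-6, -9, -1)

Row reduction:
R2 <- R2 - (1/8)*R1:  [    0   1/8  41/8 ]
R3 <- R3 - (-3/4)*R1:  [     0  -63/4  -31/4 ]
R3 <- R3 - (-126)*R2:  [   0    0  638 ]
Row echelon form:
[ 8   -9    -9 ]
[ 0  1/8  41/8 ]
[ 0    0   638 ]
Nonzero rows / pivot columns: 3

rank(A) = 3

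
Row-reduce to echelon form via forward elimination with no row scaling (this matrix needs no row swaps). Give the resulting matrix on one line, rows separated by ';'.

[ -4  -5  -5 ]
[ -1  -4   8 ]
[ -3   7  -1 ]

Forward elimination:
R2 <- R2 - (1/4)*R1:  [     0  -11/4   37/4 ]
R3 <- R3 - (3/4)*R1:  [    0  43/4  11/4 ]
R3 <- R3 - (-43/11)*R2:  [      0       0  428/11 ]
Row echelon form:
[ -4     -5      -5 ]
[  0  -11/4    37/4 ]
[  0      0  428/11 ]

REF = [-4 -5 -5; 0 -11/4 37/4; 0 0 428/11]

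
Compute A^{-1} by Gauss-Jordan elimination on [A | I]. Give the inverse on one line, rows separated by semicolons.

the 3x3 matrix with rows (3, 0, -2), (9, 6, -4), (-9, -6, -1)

inverse = [1/3 -2/15 -2/15; -1/2 7/30 1/15; 0 -1/5 -1/5]

Gauss-Jordan on [A | I]:
R1 <- (1/3)*R1:  [    1     0  -2/3  |   1/3     0     0 ]
R2 <- R2 - (9)*R1:  [  0   6   2  |  -3   1   0 ]
R3 <- R3 - (-9)*R1:  [  0  -6  -7  |   3   0   1 ]
R2 <- (1/6)*R2:  [    0     1   1/3  |  -1/2   1/6     0 ]
R3 <- R3 - (-6)*R2:  [  0   0  -5  |   0   1   1 ]
R3 <- (1/-5)*R3:  [    0     0     1  |     0  -1/5  -1/5 ]
R1 <- R1 - (-2/3)*R3:  [     1      0      0  |    1/3  -2/15  -2/15 ]
R2 <- R2 - (1/3)*R3:  [    0     1     0  |  -1/2  7/30  1/15 ]
Right block of [I | A^{-1}] is the inverse:
[  1/3  -2/15  -2/15 ]
[ -1/2   7/30   1/15 ]
[    0   -1/5   -1/5 ]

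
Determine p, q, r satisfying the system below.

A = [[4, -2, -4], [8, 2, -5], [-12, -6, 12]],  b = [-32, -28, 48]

Forward elimination on [A|b]:
R2 <- R2 - (2)*R1:  [  0   6   3  36 ]
R3 <- R3 - (-3)*R1:  [   0  -12    0  -48 ]
R3 <- R3 - (-2)*R2:  [  0   0   6  24 ]
Row echelon form:
[ 4  -2  -4  |  -32 ]
[ 0   6   3  |   36 ]
[ 0   0   6  |   24 ]
Back-substitution:
r = (24) / 6 = 4
q = (36 - (3)*(4)) / 6 = 4
p = (-32 - (-2)*(4) - (-4)*(4)) / 4 = -2

(-2, 4, 4)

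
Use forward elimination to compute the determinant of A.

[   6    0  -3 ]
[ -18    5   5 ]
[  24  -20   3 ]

Forward elimination:
R2 <- R2 - (-3)*R1:  [  0   5  -4 ]
R3 <- R3 - (4)*R1:  [   0  -20   15 ]
R3 <- R3 - (-4)*R2:  [  0   0  -1 ]
Upper-triangular form:
[ 6  0  -3 ]
[ 0  5  -4 ]
[ 0  0  -1 ]
det(A) = (-1)^0 * (6) * (5) * (-1) = -30  (0 row swaps -> sign +1)

det(A) = -30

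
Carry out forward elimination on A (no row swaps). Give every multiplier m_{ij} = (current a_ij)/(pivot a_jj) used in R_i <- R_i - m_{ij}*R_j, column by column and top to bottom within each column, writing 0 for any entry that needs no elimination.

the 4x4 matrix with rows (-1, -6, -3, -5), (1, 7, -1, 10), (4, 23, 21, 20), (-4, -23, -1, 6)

Forward elimination:
R2 <- R2 - (-1)*R1:  [  0   1  -4   5 ]
R3 <- R3 - (-4)*R1:  [  0  -1   9   0 ]
R4 <- R4 - (4)*R1:  [  0   1  11  26 ]
R3 <- R3 - (-1)*R2:  [ 0  0  5  5 ]
R4 <- R4 - (1)*R2:  [  0   0  15  21 ]
R4 <- R4 - (3)*R3:  [ 0  0  0  6 ]
Multipliers (in order of application): m_{21} = -1, m_{31} = -4, m_{41} = 4, m_{32} = -1, m_{42} = 1, m_{43} = 3

multipliers: -1, -4, 4, -1, 1, 3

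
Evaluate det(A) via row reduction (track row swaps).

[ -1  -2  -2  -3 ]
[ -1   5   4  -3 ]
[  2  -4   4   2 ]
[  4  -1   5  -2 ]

det(A) = 540

Forward elimination:
R2 <- R2 - (1)*R1:  [ 0  7  6  0 ]
R3 <- R3 - (-2)*R1:  [  0  -8   0  -4 ]
R4 <- R4 - (-4)*R1:  [   0   -9   -3  -14 ]
R3 <- R3 - (-8/7)*R2:  [    0     0  48/7    -4 ]
R4 <- R4 - (-9/7)*R2:  [    0     0  33/7   -14 ]
R4 <- R4 - (11/16)*R3:  [     0      0      0  -45/4 ]
Upper-triangular form:
[ -1  -2    -2     -3 ]
[  0   7     6      0 ]
[  0   0  48/7     -4 ]
[  0   0     0  -45/4 ]
det(A) = (-1)^0 * (-1) * (7) * (48/7) * (-45/4) = 540  (0 row swaps -> sign +1)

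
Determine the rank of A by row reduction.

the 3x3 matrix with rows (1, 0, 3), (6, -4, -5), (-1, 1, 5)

rank(A) = 3

Row reduction:
R2 <- R2 - (6)*R1:  [   0   -4  -23 ]
R3 <- R3 - (-1)*R1:  [ 0  1  8 ]
R3 <- R3 - (-1/4)*R2:  [   0    0  9/4 ]
Row echelon form:
[ 1   0    3 ]
[ 0  -4  -23 ]
[ 0   0  9/4 ]
Nonzero rows / pivot columns: 3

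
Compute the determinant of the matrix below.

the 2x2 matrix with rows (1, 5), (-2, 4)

Forward elimination:
R2 <- R2 - (-2)*R1:  [  0  14 ]
Upper-triangular form:
[ 1   5 ]
[ 0  14 ]
det(A) = (-1)^0 * (1) * (14) = 14  (0 row swaps -> sign +1)

det(A) = 14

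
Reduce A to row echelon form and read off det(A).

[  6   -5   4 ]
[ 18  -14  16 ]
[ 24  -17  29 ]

Forward elimination:
R2 <- R2 - (3)*R1:  [ 0  1  4 ]
R3 <- R3 - (4)*R1:  [  0   3  13 ]
R3 <- R3 - (3)*R2:  [ 0  0  1 ]
Upper-triangular form:
[ 6  -5  4 ]
[ 0   1  4 ]
[ 0   0  1 ]
det(A) = (-1)^0 * (6) * (1) * (1) = 6  (0 row swaps -> sign +1)

det(A) = 6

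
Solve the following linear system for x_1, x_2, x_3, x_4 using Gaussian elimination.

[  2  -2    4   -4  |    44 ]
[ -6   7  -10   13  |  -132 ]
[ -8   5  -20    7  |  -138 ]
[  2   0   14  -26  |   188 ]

(1, -3, 4, -5)

Forward elimination on [A|b]:
R2 <- R2 - (-3)*R1:  [ 0  1  2  1  0 ]
R3 <- R3 - (-4)*R1:  [  0  -3  -4  -9  38 ]
R4 <- R4 - (1)*R1:  [   0    2   10  -22  144 ]
R3 <- R3 - (-3)*R2:  [  0   0   2  -6  38 ]
R4 <- R4 - (2)*R2:  [   0    0    6  -24  144 ]
R4 <- R4 - (3)*R3:  [  0   0   0  -6  30 ]
Row echelon form:
[ 2  -2  4  -4  |  44 ]
[ 0   1  2   1  |   0 ]
[ 0   0  2  -6  |  38 ]
[ 0   0  0  -6  |  30 ]
Back-substitution:
x_4 = (30) / -6 = -5
x_3 = (38 - (-6)*(-5)) / 2 = 4
x_2 = (0 - (2)*(4) - (1)*(-5)) / 1 = -3
x_1 = (44 - (-2)*(-3) - (4)*(4) - (-4)*(-5)) / 2 = 1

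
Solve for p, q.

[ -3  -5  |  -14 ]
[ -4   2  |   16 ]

Forward elimination on [A|b]:
R2 <- R2 - (4/3)*R1:  [     0   26/3  104/3 ]
Row echelon form:
[ -3    -5  |    -14 ]
[  0  26/3  |  104/3 ]
Back-substitution:
q = (104/3) / (26/3) = 4
p = (-14 - (-5)*(4)) / -3 = -2

(-2, 4)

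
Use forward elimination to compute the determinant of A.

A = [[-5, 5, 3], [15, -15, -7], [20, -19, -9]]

det(A) = 10

Forward elimination:
R2 <- R2 - (-3)*R1:  [ 0  0  2 ]
R3 <- R3 - (-4)*R1:  [ 0  1  3 ]
R2 <-> R3   (pivot in column 2 was zero)
[ -5  5  3 ]
[  0  1  3 ]
[  0  0  2 ]
Upper-triangular form:
[ -5  5  3 ]
[  0  1  3 ]
[  0  0  2 ]
det(A) = (-1)^1 * (-5) * (1) * (2) = 10  (1 row swap -> sign -1)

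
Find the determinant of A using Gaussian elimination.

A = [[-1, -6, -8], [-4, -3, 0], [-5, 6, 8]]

det(A) = 144

Forward elimination:
R2 <- R2 - (4)*R1:  [  0  21  32 ]
R3 <- R3 - (5)*R1:  [  0  36  48 ]
R3 <- R3 - (12/7)*R2:  [     0      0  -48/7 ]
Upper-triangular form:
[ -1  -6     -8 ]
[  0  21     32 ]
[  0   0  -48/7 ]
det(A) = (-1)^0 * (-1) * (21) * (-48/7) = 144  (0 row swaps -> sign +1)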